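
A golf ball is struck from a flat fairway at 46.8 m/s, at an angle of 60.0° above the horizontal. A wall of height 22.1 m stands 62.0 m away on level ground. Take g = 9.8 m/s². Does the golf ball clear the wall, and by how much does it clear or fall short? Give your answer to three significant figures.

Yes — it clears the wall by 50.9 m.

v_x = 46.8 cos 60.0° = 23.40 m/s; v_y0 = 46.8 sin 60.0° = 40.53 m/s.
Time to reach the wall: t = 62.0 / 23.40 = 2.650 s.
Height at that point: y = 40.53×2.650 − 4.900×2.650² = 72.99 m.
That is 72.99 − 22.1 = 50.9 m above the top of the wall, so the golf ball clears it.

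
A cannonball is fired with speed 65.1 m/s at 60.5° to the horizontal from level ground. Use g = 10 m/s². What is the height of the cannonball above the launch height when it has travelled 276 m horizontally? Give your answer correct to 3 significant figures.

117 m

v_x = 65.1 cos 60.5° = 32.06 m/s, v_y0 = 65.1 sin 60.5° = 56.66 m/s.
Time to reach x = 276 m: t = x / v_x = 276 / 32.06 = 8.609 s.
y = v_y0 t − ½ g t² = 56.66×8.609 − 5.000×8.609² = 117 m.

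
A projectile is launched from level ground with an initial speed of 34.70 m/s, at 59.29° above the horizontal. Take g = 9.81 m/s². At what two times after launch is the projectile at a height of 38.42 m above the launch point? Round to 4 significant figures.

v_y0 = 34.70 sin 59.29° = 29.834 m/s.
Set y = v_y0 t − ½ g t² = 38.42: 4.905 t² − 29.834 t + 38.42 = 0.
t = [29.834 ± √(890.07 − 753.80)] / 9.81 = (29.834 ± 11.673) / 9.81, giving t = 1.851 s or t = 4.231 s.
So the projectile is at 38.42 m at t = 1.851 s (rising) and t = 4.231 s (falling).

1.851 s and 4.231 s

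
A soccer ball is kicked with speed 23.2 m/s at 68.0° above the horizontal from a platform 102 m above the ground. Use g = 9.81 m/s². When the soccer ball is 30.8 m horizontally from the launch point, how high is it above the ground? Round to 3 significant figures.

v_x = 23.2 cos 68.0° = 8.691 m/s, v_y0 = 23.2 sin 68.0° = 21.51 m/s.
Time to reach x = 30.8 m: t = x / v_x = 30.8 / 8.691 = 3.544 s.
y = 102 + v_y0 t − ½ g t² = 102 + 21.51×3.544 − 4.905×3.544² = 117 m.

117 m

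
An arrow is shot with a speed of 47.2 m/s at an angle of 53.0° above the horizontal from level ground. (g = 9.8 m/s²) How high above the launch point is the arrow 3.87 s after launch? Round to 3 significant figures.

v_y0 = 47.2 sin 53.0° = 37.70 m/s.
y(t) = v_y0 t − ½ g t² = 37.70×3.87 − 4.900×3.87² = 72.5 m.

72.5 m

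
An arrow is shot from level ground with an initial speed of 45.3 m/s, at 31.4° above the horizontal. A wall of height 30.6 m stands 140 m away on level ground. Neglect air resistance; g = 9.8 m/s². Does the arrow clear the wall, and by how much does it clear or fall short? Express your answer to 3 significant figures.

No — it falls 9.38 m short of clearing the wall.

v_x = 45.3 cos 31.4° = 38.67 m/s; v_y0 = 45.3 sin 31.4° = 23.60 m/s.
Time to reach the wall: t = 140 / 38.67 = 3.620 s.
Height at that point: y = 23.60×3.620 − 4.900×3.620² = 21.22 m.
That is 30.6 − 21.22 = 9.38 m below the top of the wall, so the arrow does not clear it.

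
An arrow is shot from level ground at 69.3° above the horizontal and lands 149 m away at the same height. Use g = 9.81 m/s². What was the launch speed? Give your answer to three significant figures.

On level ground, R = v₀² sin(2θ) / g, so v₀ = √(R g / sin 2θ).
sin(2 × 69.3°) = 0.6613.
v₀ = √(149 × 9.81 / 0.6613) = √2210 = 47.0 m/s.

47.0 m/s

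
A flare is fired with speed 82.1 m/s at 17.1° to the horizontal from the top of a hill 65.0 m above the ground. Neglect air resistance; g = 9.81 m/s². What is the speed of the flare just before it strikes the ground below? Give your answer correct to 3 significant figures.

v_x = 82.1 cos 17.1° = 78.47 m/s is unchanged throughout.
For the vertical component, v_y² = v_y0² + 2 g h = (24.14)² + 2×9.81×65.0 = 1858, so |v_y| = 43.10 m/s.
Impact speed = √(v_x² + v_y²) = √(6158 + 1858) = 89.5 m/s.

89.5 m/s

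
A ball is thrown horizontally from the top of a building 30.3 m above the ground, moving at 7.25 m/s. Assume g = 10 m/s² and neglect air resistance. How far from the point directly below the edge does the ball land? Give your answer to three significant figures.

Initial vertical velocity is zero, so the fall time comes from h = ½ g t²: t = √(2 × 30.3 / 10) = 2.462 s.
Horizontal motion is uniform at 7.25 m/s, so x = 7.25 × 2.462 = 17.8 m.

17.8 m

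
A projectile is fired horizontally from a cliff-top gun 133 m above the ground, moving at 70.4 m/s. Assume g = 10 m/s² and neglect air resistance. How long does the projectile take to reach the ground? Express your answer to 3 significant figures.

5.16 s

The horizontal speed doesn't affect the fall. With v_y0 = 0, h = ½ g t².
t = √(2 × 133 / 10) = √26.60 = 5.16 s.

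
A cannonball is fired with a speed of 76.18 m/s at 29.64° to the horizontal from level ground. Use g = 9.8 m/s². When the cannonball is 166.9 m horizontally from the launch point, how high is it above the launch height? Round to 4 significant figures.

v_x = 76.18 cos 29.64° = 66.212 m/s, v_y0 = 76.18 sin 29.64° = 37.675 m/s.
Time to reach x = 166.9 m: t = x / v_x = 166.9 / 66.212 = 2.5207 s.
y = v_y0 t − ½ g t² = 37.675×2.5207 − 4.900×2.5207² = 63.83 m.

63.83 m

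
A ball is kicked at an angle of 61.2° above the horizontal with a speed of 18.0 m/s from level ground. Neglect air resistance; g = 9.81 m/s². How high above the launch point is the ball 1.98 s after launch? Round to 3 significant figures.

12.0 m

v_y0 = 18.0 sin 61.2° = 15.77 m/s.
y(t) = v_y0 t − ½ g t² = 15.77×1.98 − 4.905×1.98² = 12.0 m.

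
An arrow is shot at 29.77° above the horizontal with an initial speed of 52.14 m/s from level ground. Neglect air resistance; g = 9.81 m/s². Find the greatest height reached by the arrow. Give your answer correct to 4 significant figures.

Vertical component of launch velocity: v_y = 52.14 sin 29.77° = 25.889 m/s.
At the highest point the vertical velocity is zero, so v_y² = 2 g h_max.
h_max = (25.889)² / (2 × 9.81) = 670.24 / 19.62 = 34.16 m.

34.16 m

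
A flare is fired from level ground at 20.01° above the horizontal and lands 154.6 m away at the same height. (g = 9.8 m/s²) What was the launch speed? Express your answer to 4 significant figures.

On level ground, R = v₀² sin(2θ) / g, so v₀ = √(R g / sin 2θ).
sin(2 × 20.01°) = 0.6431.
v₀ = √(154.6 × 9.8 / 0.6431) = √2355.9 = 48.54 m/s.

48.54 m/s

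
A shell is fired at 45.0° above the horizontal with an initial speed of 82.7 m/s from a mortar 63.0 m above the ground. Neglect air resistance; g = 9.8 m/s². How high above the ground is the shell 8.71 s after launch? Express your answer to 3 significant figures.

v_y0 = 82.7 sin 45.0° = 58.48 m/s.
y(t) = 63.0 + v_y0 t − ½ g t² = 63.0 + 58.48×8.71 − ½×9.8×8.71² = 201 m.

201 m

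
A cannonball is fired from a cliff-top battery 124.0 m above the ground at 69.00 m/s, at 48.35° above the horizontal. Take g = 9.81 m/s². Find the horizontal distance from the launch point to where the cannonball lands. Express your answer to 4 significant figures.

574.5 m

Components: v_x = 69.00 cos 48.35° = 45.856 m/s, v_y = 69.00 sin 48.35° = 51.558 m/s.
Vertical: 0 = 124.0 + 51.558 t − ½(9.81) t² ⇒ 4.905 t² − 51.558 t − 124.0 = 0.
t = [51.558 + √(2658.2 + 2432.9)] / 9.810 = 12.529 s.
Horizontal: R = v_x · t = 45.856 × 12.529 = 574.5 m.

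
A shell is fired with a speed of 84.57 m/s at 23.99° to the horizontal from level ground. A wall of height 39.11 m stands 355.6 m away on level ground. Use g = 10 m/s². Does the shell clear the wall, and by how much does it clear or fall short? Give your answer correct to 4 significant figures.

Yes — it clears the wall by 13.23 m.

v_x = 84.57 cos 23.99° = 77.265 m/s; v_y0 = 84.57 sin 23.99° = 34.384 m/s.
Time to reach the wall: t = 355.6 / 77.265 = 4.6023 s.
Height at that point: y = 34.384×4.6023 − 5.000×4.6023² = 52.340 m.
That is 52.340 − 39.11 = 13.23 m above the top of the wall, so the shell clears it.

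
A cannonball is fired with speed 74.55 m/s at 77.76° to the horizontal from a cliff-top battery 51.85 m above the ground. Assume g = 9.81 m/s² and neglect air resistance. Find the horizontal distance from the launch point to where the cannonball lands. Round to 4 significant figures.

Components: v_x = 74.55 cos 77.76° = 15.805 m/s, v_y = 74.55 sin 77.76° = 72.855 m/s.
Vertical: 0 = 51.85 + 72.855 t − ½(9.81) t² ⇒ 4.905 t² − 72.855 t − 51.85 = 0.
t = [72.855 + √(5307.9 + 1017.3)] / 9.810 = 15.534 s.
Horizontal: R = v_x · t = 15.805 × 15.534 = 245.5 m.

245.5 m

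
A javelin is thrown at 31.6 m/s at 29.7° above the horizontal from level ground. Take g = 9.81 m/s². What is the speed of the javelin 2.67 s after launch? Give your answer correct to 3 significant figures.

v_x = 31.6 cos 29.7° = 27.45 m/s (constant).
v_y(t) = 31.6 sin 29.7° − g t = 15.66 − 9.81 × 2.67 = -10.53 m/s.
Speed = √(v_x² + v_y²) = √(753.5 + 110.9) = 29.4 m/s.

29.4 m/s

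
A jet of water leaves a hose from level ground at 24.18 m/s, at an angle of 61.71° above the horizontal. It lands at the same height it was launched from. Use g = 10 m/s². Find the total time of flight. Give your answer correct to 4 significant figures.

Vertical component: v_y = 24.18 sin 61.71° = 21.292 m/s.
For a projectile landing at launch height, time of flight is t = 2 v_y / g = 2 × 21.292 / 10 = 4.258 s.

4.258 s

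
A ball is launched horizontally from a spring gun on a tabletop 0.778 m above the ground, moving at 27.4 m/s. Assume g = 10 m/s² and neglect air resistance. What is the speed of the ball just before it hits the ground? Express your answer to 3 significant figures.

27.7 m/s

Fall time: t = √(2 × 0.778 / 10) = 0.3945 s.
At impact: v_x = 27.4 m/s (unchanged), v_y = g t = 10 × 0.3945 = 3.945 m/s.
Speed = √(v_x² + v_y²) = √(750.8 + 15.56) = 27.7 m/s.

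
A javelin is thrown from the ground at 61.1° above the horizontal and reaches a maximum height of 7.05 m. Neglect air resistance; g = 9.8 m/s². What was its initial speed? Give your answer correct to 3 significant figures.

At maximum height v_y = 0, so (v₀ sin θ)² = 2 g H.
v₀ sin 61.1° = √(2 × 9.8 × 7.05) = 11.75 m/s.
v₀ = 11.75 / sin 61.1° = 11.75 / 0.8755 = 13.4 m/s.

13.4 m/s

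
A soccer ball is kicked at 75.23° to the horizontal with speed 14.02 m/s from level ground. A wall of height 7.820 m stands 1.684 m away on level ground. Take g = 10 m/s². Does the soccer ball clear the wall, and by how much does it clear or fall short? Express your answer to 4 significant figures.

No — it falls 2.543 m short of clearing the wall.

v_x = 14.02 cos 75.23° = 3.5743 m/s; v_y0 = 14.02 sin 75.23° = 13.557 m/s.
Time to reach the wall: t = 1.684 / 3.5743 = 0.47114 s.
Height at that point: y = 13.557×0.47114 − 5.000×0.47114² = 5.2774 m.
That is 7.820 − 5.2774 = 2.543 m below the top of the wall, so the soccer ball does not clear it.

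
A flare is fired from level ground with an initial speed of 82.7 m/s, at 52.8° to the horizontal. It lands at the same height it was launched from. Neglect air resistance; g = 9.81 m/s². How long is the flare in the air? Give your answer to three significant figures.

13.4 s

Vertical component: v_y = 82.7 sin 52.8° = 65.87 m/s.
For a projectile landing at launch height, time of flight is t = 2 v_y / g = 2 × 65.87 / 9.81 = 13.4 s.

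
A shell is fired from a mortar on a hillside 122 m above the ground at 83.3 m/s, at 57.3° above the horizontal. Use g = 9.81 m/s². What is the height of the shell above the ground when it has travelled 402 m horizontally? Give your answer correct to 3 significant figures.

357 m

v_x = 83.3 cos 57.3° = 45.00 m/s, v_y0 = 83.3 sin 57.3° = 70.10 m/s.
Time to reach x = 402 m: t = x / v_x = 402 / 45.00 = 8.933 s.
y = 122 + v_y0 t − ½ g t² = 122 + 70.10×8.933 − 4.905×8.933² = 357 m.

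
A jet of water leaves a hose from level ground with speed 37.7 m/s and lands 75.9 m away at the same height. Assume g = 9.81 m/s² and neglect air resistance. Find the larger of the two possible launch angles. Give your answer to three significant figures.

Level-ground range: R = v₀² sin(2θ)/g ⇒ sin 2θ = R g / v₀² = 75.9×9.81/37.7² = 0.5239.
2θ = arcsin(0.5239) = 31.59° or 180° − 31.59° = 148.41°.
So θ = 15.8° or θ = 74.2°.

74.2°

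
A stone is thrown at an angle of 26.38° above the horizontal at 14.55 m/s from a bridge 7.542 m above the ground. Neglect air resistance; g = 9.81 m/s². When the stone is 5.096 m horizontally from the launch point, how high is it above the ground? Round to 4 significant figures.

v_x = 14.55 cos 26.38° = 13.035 m/s, v_y0 = 14.55 sin 26.38° = 6.4649 m/s.
Time to reach x = 5.096 m: t = x / v_x = 5.096 / 13.035 = 0.39095 s.
y = 7.542 + v_y0 t − ½ g t² = 7.542 + 6.4649×0.39095 − 4.905×0.39095² = 9.320 m.

9.320 m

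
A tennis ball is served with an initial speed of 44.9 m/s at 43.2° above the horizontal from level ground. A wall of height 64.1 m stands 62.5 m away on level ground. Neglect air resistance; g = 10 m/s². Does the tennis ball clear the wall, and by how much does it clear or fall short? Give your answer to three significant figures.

No — it falls 23.6 m short of clearing the wall.

v_x = 44.9 cos 43.2° = 32.73 m/s; v_y0 = 44.9 sin 43.2° = 30.74 m/s.
Time to reach the wall: t = 62.5 / 32.73 = 1.910 s.
Height at that point: y = 30.74×1.910 − 5.000×1.910² = 40.47 m.
That is 64.1 − 40.47 = 23.6 m below the top of the wall, so the tennis ball does not clear it.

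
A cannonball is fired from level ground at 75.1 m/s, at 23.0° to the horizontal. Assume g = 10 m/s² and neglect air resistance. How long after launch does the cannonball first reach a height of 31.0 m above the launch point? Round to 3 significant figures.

1.38 s

v_y0 = 75.1 sin 23.0° = 29.34 m/s.
Set y = v_y0 t − ½ g t² = 31.0: 5.000 t² − 29.34 t + 31.0 = 0.
t = [29.34 ± √(860.8 − 620.0)] / 10 = (29.34 ± 15.52) / 10, giving t = 1.38 s or t = 4.49 s.
The cannonball is on the way up at the first time, so t = 1.38 s.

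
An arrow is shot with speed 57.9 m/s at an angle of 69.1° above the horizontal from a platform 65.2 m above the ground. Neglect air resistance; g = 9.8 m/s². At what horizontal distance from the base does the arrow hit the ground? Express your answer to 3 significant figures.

Components: v_x = 57.9 cos 69.1° = 20.66 m/s, v_y = 57.9 sin 69.1° = 54.09 m/s.
Vertical: 0 = 65.2 + 54.09 t − ½(9.8) t² ⇒ 4.900 t² − 54.09 t − 65.2 = 0.
t = [54.09 + √(2926 + 1278)] / 9.800 = 12.14 s.
Horizontal: R = v_x · t = 20.66 × 12.14 = 251 m.

251 m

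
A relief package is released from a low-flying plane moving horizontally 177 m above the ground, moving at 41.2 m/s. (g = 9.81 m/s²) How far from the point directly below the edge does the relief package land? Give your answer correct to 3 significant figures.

247 m

Initial vertical velocity is zero, so the fall time comes from h = ½ g t²: t = √(2 × 177 / 9.81) = 6.007 s.
Horizontal motion is uniform at 41.2 m/s, so x = 41.2 × 6.007 = 247 m.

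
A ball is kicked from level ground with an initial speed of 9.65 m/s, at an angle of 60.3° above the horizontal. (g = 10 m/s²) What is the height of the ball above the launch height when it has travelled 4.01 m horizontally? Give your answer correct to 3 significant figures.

v_x = 9.65 cos 60.3° = 4.781 m/s, v_y0 = 9.65 sin 60.3° = 8.382 m/s.
Time to reach x = 4.01 m: t = x / v_x = 4.01 / 4.781 = 0.8387 s.
y = v_y0 t − ½ g t² = 8.382×0.8387 − 5.000×0.8387² = 3.51 m.

3.51 m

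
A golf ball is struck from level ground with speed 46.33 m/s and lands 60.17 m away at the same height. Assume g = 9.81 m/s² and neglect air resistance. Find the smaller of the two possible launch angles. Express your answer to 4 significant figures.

7.981°

Level-ground range: R = v₀² sin(2θ)/g ⇒ sin 2θ = R g / v₀² = 60.17×9.81/46.33² = 0.2750.
2θ = arcsin(0.2750) = 15.962° or 180° − 15.962° = 164.038°.
So θ = 7.981° or θ = 82.02°.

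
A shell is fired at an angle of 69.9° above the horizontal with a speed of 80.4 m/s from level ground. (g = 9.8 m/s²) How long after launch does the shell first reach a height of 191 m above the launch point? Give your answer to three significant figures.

v_y0 = 80.4 sin 69.9° = 75.50 m/s.
Set y = v_y0 t − ½ g t² = 191: 4.900 t² − 75.50 t + 191 = 0.
t = [75.50 ± √(5700 − 3744)] / 9.8 = (75.50 ± 44.23) / 9.8, giving t = 3.19 s or t = 12.2 s.
The shell is on the way up at the first time, so t = 3.19 s.

3.19 s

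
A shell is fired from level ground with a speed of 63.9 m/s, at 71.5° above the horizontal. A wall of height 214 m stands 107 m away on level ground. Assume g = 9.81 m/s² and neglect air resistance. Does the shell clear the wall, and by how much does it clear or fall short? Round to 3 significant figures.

No — it falls 30.8 m short of clearing the wall.

v_x = 63.9 cos 71.5° = 20.28 m/s; v_y0 = 63.9 sin 71.5° = 60.60 m/s.
Time to reach the wall: t = 107 / 20.28 = 5.276 s.
Height at that point: y = 60.60×5.276 − 4.905×5.276² = 183.2 m.
That is 214 − 183.2 = 30.8 m below the top of the wall, so the shell does not clear it.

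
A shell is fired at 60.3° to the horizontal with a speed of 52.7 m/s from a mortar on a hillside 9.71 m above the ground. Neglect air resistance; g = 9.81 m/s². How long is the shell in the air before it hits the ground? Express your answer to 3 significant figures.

9.54 s

Vertical component: v_y = 52.7 sin 60.3° = 45.78 m/s.
Taking up as positive with launch at y = 9.71 m, landing at y = 0: 0 = 9.71 + 45.78 t − ½(9.81) t².
Solving 4.905 t² − 45.78 t − 9.71 = 0 gives t = [45.78 + √(45.78² + 4·4.905·9.71)] / 9.810 = 9.54 s.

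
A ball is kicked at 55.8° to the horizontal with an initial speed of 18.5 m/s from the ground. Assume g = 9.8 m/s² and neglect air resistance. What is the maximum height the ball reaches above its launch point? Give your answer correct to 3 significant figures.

Vertical component of launch velocity: v_y = 18.5 sin 55.8° = 15.30 m/s.
At the highest point the vertical velocity is zero, so v_y² = 2 g h_max.
h_max = (15.30)² / (2 × 9.8) = 234.1 / 19.60 = 11.9 m.

11.9 m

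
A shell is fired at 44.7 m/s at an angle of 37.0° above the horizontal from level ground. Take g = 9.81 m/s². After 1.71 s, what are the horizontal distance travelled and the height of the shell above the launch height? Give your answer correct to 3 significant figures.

v_x = 44.7 cos 37.0° = 35.70 m/s; v_y0 = 44.7 sin 37.0° = 26.90 m/s.
x = v_x t = 35.70 × 1.71 = 61.0 m.
y = v_y0 t − ½ g t² = 26.90×1.71 − 4.905×1.71² = 31.7 m.

x = 61.0 m, y = 31.7 m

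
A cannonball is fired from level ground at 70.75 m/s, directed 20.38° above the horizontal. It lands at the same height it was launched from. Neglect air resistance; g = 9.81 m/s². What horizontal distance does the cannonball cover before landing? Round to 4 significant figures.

333.1 m

For level ground, R = v₀² sin(2θ) / g.
sin(2 × 20.38°) = sin 40.760° = 0.6529.
R = (70.75)² × 0.6529 / 9.81 = 333.1 m.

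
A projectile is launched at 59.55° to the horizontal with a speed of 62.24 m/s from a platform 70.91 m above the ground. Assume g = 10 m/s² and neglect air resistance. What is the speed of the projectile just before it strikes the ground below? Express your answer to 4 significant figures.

72.75 m/s

v_x = 62.24 cos 59.55° = 31.542 m/s is unchanged throughout.
For the vertical component, v_y² = v_y0² + 2 g h = (53.655)² + 2×10×70.91 = 4297.1, so |v_y| = 65.552 m/s.
Impact speed = √(v_x² + v_y²) = √(994.90 + 4297.1) = 72.75 m/s.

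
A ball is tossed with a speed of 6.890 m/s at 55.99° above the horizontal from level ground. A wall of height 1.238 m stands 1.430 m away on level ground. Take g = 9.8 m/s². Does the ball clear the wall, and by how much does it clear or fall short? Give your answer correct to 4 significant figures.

Yes — it clears the wall by 0.2066 m.

v_x = 6.890 cos 55.99° = 3.8538 m/s; v_y0 = 6.890 sin 55.99° = 5.7114 m/s.
Time to reach the wall: t = 1.430 / 3.8538 = 0.37106 s.
Height at that point: y = 5.7114×0.37106 − 4.900×0.37106² = 1.4446 m.
That is 1.4446 − 1.238 = 0.2066 m above the top of the wall, so the ball clears it.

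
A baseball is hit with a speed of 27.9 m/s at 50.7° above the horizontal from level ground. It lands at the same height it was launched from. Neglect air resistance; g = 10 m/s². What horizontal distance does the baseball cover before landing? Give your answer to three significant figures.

For level ground, R = v₀² sin(2θ) / g.
sin(2 × 50.7°) = sin 101.4° = 0.9803.
R = (27.9)² × 0.9803 / 10 = 76.3 m.

76.3 m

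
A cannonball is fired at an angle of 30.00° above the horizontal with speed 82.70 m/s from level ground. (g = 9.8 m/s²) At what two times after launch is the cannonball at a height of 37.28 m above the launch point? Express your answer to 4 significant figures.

1.026 s and 7.412 s

v_y0 = 82.70 sin 30.00° = 41.350 m/s.
Set y = v_y0 t − ½ g t² = 37.28: 4.900 t² − 41.350 t + 37.28 = 0.
t = [41.350 ± √(1709.8 − 730.69)] / 9.8 = (41.350 ± 31.291) / 9.8, giving t = 1.026 s or t = 7.412 s.
So the cannonball is at 37.28 m at t = 1.026 s (rising) and t = 7.412 s (falling).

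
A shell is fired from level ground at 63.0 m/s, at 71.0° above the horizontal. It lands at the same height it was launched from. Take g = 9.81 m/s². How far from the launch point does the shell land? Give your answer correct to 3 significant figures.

Components: v_x = 63.0 cos 71.0° = 20.51 m/s, v_y = 63.0 sin 71.0° = 59.57 m/s.
Time of flight (same landing height): t = 2 v_y / g = 2 × 59.57 / 9.81 = 12.14 s.
Range: R = v_x · t = 20.51 × 12.14 = 249 m.

249 m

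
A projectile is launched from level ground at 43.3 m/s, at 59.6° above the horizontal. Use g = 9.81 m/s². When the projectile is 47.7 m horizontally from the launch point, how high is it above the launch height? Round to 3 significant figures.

v_x = 43.3 cos 59.6° = 21.91 m/s, v_y0 = 43.3 sin 59.6° = 37.35 m/s.
Time to reach x = 47.7 m: t = x / v_x = 47.7 / 21.91 = 2.177 s.
y = v_y0 t − ½ g t² = 37.35×2.177 − 4.905×2.177² = 58.1 m.

58.1 m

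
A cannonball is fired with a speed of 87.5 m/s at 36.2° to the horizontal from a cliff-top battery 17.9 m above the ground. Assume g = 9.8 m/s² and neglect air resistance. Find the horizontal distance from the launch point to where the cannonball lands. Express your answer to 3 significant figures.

Components: v_x = 87.5 cos 36.2° = 70.61 m/s, v_y = 87.5 sin 36.2° = 51.68 m/s.
Vertical: 0 = 17.9 + 51.68 t − ½(9.8) t² ⇒ 4.900 t² − 51.68 t − 17.9 = 0.
t = [51.68 + √(2671 + 350.8)] / 9.800 = 10.88 s.
Horizontal: R = v_x · t = 70.61 × 10.88 = 768 m.

768 m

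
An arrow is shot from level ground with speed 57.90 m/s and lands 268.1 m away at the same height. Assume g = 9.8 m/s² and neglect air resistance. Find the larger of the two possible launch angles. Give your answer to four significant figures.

Level-ground range: R = v₀² sin(2θ)/g ⇒ sin 2θ = R g / v₀² = 268.1×9.8/57.90² = 0.7837.
2θ = arcsin(0.7837) = 51.601° or 180° − 51.601° = 128.399°.
So θ = 25.80° or θ = 64.20°.

64.20°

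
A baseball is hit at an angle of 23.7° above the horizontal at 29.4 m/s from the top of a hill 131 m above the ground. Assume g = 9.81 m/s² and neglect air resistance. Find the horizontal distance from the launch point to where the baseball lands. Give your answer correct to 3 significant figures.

175 m

Components: v_x = 29.4 cos 23.7° = 26.92 m/s, v_y = 29.4 sin 23.7° = 11.82 m/s.
Vertical: 0 = 131 + 11.82 t − ½(9.81) t² ⇒ 4.905 t² − 11.82 t − 131 = 0.
t = [11.82 + √(139.7 + 2570)] / 9.810 = 6.511 s.
Horizontal: R = v_x · t = 26.92 × 6.511 = 175 m.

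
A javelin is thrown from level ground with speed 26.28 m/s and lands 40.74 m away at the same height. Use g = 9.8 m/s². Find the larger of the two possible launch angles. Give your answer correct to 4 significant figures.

Level-ground range: R = v₀² sin(2θ)/g ⇒ sin 2θ = R g / v₀² = 40.74×9.8/26.28² = 0.5781.
2θ = arcsin(0.5781) = 35.317° or 180° − 35.317° = 144.683°.
So θ = 17.66° or θ = 72.34°.

72.34°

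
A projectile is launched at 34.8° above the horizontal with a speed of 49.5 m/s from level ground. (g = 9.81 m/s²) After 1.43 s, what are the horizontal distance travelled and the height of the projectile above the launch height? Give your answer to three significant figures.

x = 58.1 m, y = 30.4 m

v_x = 49.5 cos 34.8° = 40.65 m/s; v_y0 = 49.5 sin 34.8° = 28.25 m/s.
x = v_x t = 40.65 × 1.43 = 58.1 m.
y = v_y0 t − ½ g t² = 28.25×1.43 − 4.905×1.43² = 30.4 m.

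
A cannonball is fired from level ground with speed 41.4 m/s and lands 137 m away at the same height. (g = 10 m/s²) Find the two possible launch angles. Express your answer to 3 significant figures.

Level-ground range: R = v₀² sin(2θ)/g ⇒ sin 2θ = R g / v₀² = 137×10/41.4² = 0.7993.
2θ = arcsin(0.7993) = 53.06° or 180° − 53.06° = 126.94°.
So θ = 26.5° or θ = 63.5°.

26.5° and 63.5°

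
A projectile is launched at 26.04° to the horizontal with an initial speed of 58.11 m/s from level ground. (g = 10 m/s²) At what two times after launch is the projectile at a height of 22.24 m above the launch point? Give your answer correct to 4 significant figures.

1.116 s and 3.986 s

v_y0 = 58.11 sin 26.04° = 25.510 m/s.
Set y = v_y0 t − ½ g t² = 22.24: 5.000 t² − 25.510 t + 22.24 = 0.
t = [25.510 ± √(650.76 − 444.80)] / 10 = (25.510 ± 14.351) / 10, giving t = 1.116 s or t = 3.986 s.
So the projectile is at 22.24 m at t = 1.116 s (rising) and t = 3.986 s (falling).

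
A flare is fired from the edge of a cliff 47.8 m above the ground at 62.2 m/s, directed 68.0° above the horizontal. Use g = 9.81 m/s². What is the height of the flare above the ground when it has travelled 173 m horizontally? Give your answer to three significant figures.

206 m

v_x = 62.2 cos 68.0° = 23.30 m/s, v_y0 = 62.2 sin 68.0° = 57.67 m/s.
Time to reach x = 173 m: t = x / v_x = 173 / 23.30 = 7.425 s.
y = 47.8 + v_y0 t − ½ g t² = 47.8 + 57.67×7.425 − 4.905×7.425² = 206 m.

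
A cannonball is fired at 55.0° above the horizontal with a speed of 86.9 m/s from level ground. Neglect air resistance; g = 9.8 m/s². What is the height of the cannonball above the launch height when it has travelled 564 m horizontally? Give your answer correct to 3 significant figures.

v_x = 86.9 cos 55.0° = 49.84 m/s, v_y0 = 86.9 sin 55.0° = 71.18 m/s.
Time to reach x = 564 m: t = x / v_x = 564 / 49.84 = 11.32 s.
y = v_y0 t − ½ g t² = 71.18×11.32 − 4.900×11.32² = 178 m.

178 m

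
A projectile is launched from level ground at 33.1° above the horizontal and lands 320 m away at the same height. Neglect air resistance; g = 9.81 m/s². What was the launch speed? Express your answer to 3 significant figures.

On level ground, R = v₀² sin(2θ) / g, so v₀ = √(R g / sin 2θ).
sin(2 × 33.1°) = 0.9150.
v₀ = √(320 × 9.81 / 0.9150) = √3431 = 58.6 m/s.

58.6 m/s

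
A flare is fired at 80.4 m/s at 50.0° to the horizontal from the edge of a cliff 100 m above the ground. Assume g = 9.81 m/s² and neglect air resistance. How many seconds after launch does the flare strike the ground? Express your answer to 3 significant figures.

14.0 s

Vertical component: v_y = 80.4 sin 50.0° = 61.59 m/s.
Taking up as positive with launch at y = 100 m, landing at y = 0: 0 = 100 + 61.59 t − ½(9.81) t².
Solving 4.905 t² − 61.59 t − 100 = 0 gives t = [61.59 + √(61.59² + 4·4.905·100)] / 9.810 = 14.0 s.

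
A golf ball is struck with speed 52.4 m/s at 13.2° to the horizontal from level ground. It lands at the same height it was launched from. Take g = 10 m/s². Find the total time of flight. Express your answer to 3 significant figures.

Vertical component: v_y = 52.4 sin 13.2° = 11.97 m/s.
For a projectile landing at launch height, time of flight is t = 2 v_y / g = 2 × 11.97 / 10 = 2.39 s.

2.39 s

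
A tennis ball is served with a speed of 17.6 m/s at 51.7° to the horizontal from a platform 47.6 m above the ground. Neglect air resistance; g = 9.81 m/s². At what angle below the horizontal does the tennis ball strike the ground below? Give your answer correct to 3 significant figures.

v_x = 17.6 cos 51.7° = 10.91 m/s.
At impact |v_y| = √(v_y0² + 2 g h) = √(13.81² + 2×9.81×47.6) = 33.54 m/s.
Angle below horizontal = arctan(|v_y| / v_x) = arctan(33.54 / 10.91) = 72.0°.

72.0°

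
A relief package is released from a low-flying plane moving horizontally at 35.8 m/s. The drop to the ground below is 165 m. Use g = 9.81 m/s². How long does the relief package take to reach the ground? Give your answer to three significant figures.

5.80 s

The horizontal speed doesn't affect the fall. With v_y0 = 0, h = ½ g t².
t = √(2 × 165 / 9.81) = √33.64 = 5.80 s.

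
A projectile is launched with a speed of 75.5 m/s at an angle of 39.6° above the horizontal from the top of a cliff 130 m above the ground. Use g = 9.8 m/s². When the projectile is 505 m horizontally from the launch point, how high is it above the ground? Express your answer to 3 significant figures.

v_x = 75.5 cos 39.6° = 58.17 m/s, v_y0 = 75.5 sin 39.6° = 48.13 m/s.
Time to reach x = 505 m: t = x / v_x = 505 / 58.17 = 8.681 s.
y = 130 + v_y0 t − ½ g t² = 130 + 48.13×8.681 − 4.900×8.681² = 179 m.

179 m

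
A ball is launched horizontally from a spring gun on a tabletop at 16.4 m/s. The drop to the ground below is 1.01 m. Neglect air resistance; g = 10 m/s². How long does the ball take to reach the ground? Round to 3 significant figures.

0.449 s

The horizontal speed doesn't affect the fall. With v_y0 = 0, h = ½ g t².
t = √(2 × 1.01 / 10) = √0.2020 = 0.449 s.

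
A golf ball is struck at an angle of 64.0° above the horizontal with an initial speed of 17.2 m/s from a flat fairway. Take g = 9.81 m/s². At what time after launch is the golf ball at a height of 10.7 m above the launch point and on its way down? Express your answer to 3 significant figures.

v_y0 = 17.2 sin 64.0° = 15.46 m/s.
Set y = v_y0 t − ½ g t² = 10.7: 4.905 t² − 15.46 t + 10.7 = 0.
t = [15.46 ± √(239.0 − 209.9)] / 9.81 = (15.46 ± 5.394) / 9.81, giving t = 1.03 s or t = 2.13 s.
On the way down corresponds to the larger root: t = 2.13 s.

2.13 s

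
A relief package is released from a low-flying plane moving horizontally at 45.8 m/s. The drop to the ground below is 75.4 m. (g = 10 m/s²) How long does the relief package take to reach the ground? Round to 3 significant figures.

3.88 s

The horizontal speed doesn't affect the fall. With v_y0 = 0, h = ½ g t².
t = √(2 × 75.4 / 10) = √15.08 = 3.88 s.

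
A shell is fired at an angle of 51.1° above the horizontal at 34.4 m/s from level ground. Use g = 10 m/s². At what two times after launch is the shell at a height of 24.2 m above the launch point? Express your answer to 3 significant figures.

v_y0 = 34.4 sin 51.1° = 26.77 m/s.
Set y = v_y0 t − ½ g t² = 24.2: 5.000 t² − 26.77 t + 24.2 = 0.
t = [26.77 ± √(716.6 − 484.0)] / 10 = (26.77 ± 15.25) / 10, giving t = 1.15 s or t = 4.20 s.
So the shell is at 24.2 m at t = 1.15 s (rising) and t = 4.20 s (falling).

1.15 s and 4.20 s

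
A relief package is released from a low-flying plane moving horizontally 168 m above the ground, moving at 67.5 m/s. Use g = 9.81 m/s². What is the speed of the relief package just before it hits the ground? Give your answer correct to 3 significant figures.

Fall time: t = √(2 × 168 / 9.81) = 5.852 s.
At impact: v_x = 67.5 m/s (unchanged), v_y = g t = 9.81 × 5.852 = 57.41 m/s.
Speed = √(v_x² + v_y²) = √(4556 + 3296) = 88.6 m/s.

88.6 m/s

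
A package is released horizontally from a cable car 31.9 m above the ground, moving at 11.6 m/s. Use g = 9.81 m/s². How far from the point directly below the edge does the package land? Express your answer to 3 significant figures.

29.6 m

Initial vertical velocity is zero, so the fall time comes from h = ½ g t²: t = √(2 × 31.9 / 9.81) = 2.550 s.
Horizontal motion is uniform at 11.6 m/s, so x = 11.6 × 2.550 = 29.6 m.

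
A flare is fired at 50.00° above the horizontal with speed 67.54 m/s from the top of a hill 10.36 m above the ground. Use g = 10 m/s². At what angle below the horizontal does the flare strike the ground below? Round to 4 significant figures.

51.05°

v_x = 67.54 cos 50.00° = 43.414 m/s.
At impact |v_y| = √(v_y0² + 2 g h) = √(51.739² + 2×10×10.36) = 53.704 m/s.
Angle below horizontal = arctan(|v_y| / v_x) = arctan(53.704 / 43.414) = 51.05°.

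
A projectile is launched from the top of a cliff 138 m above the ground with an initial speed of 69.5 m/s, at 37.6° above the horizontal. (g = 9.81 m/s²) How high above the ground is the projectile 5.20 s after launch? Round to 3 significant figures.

v_y0 = 69.5 sin 37.6° = 42.41 m/s.
y(t) = 138 + v_y0 t − ½ g t² = 138 + 42.41×5.20 − ½×9.81×5.20² = 226 m.

226 m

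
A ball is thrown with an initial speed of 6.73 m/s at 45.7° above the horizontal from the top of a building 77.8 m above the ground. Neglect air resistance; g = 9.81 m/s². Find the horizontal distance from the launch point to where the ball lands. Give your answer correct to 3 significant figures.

21.2 m

Components: v_x = 6.73 cos 45.7° = 4.700 m/s, v_y = 6.73 sin 45.7° = 4.817 m/s.
Vertical: 0 = 77.8 + 4.817 t − ½(9.81) t² ⇒ 4.905 t² − 4.817 t − 77.8 = 0.
t = [4.817 + √(23.20 + 1526)] / 9.810 = 4.503 s.
Horizontal: R = v_x · t = 4.700 × 4.503 = 21.2 m.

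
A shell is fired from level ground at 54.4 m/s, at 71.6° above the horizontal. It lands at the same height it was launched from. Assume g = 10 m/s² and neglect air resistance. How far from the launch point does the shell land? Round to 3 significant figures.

Components: v_x = 54.4 cos 71.6° = 17.17 m/s, v_y = 54.4 sin 71.6° = 51.62 m/s.
Time of flight (same landing height): t = 2 v_y / g = 2 × 51.62 / 10 = 10.32 s.
Range: R = v_x · t = 17.17 × 10.32 = 177 m.

177 m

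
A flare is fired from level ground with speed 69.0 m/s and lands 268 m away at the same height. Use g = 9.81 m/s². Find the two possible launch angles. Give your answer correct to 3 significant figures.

16.8° and 73.2°

Level-ground range: R = v₀² sin(2θ)/g ⇒ sin 2θ = R g / v₀² = 268×9.81/69.0² = 0.5522.
2θ = arcsin(0.5522) = 33.52° or 180° − 33.52° = 146.48°.
So θ = 16.8° or θ = 73.2°.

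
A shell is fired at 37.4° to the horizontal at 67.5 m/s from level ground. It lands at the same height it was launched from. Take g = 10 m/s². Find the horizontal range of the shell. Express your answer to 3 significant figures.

For level ground, R = v₀² sin(2θ) / g.
sin(2 × 37.4°) = sin 74.80° = 0.9650.
R = (67.5)² × 0.9650 / 10 = 440 m.

440 m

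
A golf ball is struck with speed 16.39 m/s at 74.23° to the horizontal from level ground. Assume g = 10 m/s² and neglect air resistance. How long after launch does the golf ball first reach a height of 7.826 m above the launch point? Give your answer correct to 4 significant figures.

v_y0 = 16.39 sin 74.23° = 15.773 m/s.
Set y = v_y0 t − ½ g t² = 7.826: 5.000 t² − 15.773 t + 7.826 = 0.
t = [15.773 ± √(248.79 − 156.52)] / 10 = (15.773 ± 9.6057) / 10, giving t = 0.6167 s or t = 2.538 s.
The golf ball is on the way up at the first time, so t = 0.6167 s.

0.6167 s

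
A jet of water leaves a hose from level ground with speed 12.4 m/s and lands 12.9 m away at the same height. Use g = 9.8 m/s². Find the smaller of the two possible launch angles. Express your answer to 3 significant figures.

Level-ground range: R = v₀² sin(2θ)/g ⇒ sin 2θ = R g / v₀² = 12.9×9.8/12.4² = 0.8222.
2θ = arcsin(0.8222) = 55.31° or 180° − 55.31° = 124.69°.
So θ = 27.7° or θ = 62.3°.

27.7°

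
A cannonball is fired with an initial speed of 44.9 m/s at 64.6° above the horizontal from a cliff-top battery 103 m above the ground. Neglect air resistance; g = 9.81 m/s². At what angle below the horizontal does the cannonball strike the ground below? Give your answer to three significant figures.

v_x = 44.9 cos 64.6° = 19.26 m/s.
At impact |v_y| = √(v_y0² + 2 g h) = √(40.56² + 2×9.81×103) = 60.55 m/s.
Angle below horizontal = arctan(|v_y| / v_x) = arctan(60.55 / 19.26) = 72.4°.

72.4°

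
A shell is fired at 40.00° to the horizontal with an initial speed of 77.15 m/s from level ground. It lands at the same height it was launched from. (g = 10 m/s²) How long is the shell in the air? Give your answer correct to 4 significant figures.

Vertical component: v_y = 77.15 sin 40.00° = 49.591 m/s.
For a projectile landing at launch height, time of flight is t = 2 v_y / g = 2 × 49.591 / 10 = 9.918 s.

9.918 s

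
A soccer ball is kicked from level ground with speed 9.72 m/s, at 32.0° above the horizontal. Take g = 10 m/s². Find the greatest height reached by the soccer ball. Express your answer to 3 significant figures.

Vertical component of launch velocity: v_y = 9.72 sin 32.0° = 5.151 m/s.
At the highest point the vertical velocity is zero, so v_y² = 2 g h_max.
h_max = (5.151)² / (2 × 10) = 26.53 / 20.00 = 1.33 m.

1.33 m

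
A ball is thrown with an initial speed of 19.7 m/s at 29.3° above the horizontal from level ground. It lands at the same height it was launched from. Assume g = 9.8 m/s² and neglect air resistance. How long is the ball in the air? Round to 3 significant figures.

1.97 s

Vertical component: v_y = 19.7 sin 29.3° = 9.641 m/s.
For a projectile landing at launch height, time of flight is t = 2 v_y / g = 2 × 9.641 / 9.8 = 1.97 s.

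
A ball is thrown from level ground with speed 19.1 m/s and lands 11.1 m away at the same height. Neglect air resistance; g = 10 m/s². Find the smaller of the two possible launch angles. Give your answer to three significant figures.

8.86°

Level-ground range: R = v₀² sin(2θ)/g ⇒ sin 2θ = R g / v₀² = 11.1×10/19.1² = 0.3043.
2θ = arcsin(0.3043) = 17.72° or 180° − 17.72° = 162.28°.
So θ = 8.86° or θ = 81.1°.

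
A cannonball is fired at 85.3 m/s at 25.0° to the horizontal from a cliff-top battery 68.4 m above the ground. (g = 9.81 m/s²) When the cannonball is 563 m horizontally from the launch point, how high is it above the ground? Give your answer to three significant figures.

v_x = 85.3 cos 25.0° = 77.31 m/s, v_y0 = 85.3 sin 25.0° = 36.05 m/s.
Time to reach x = 563 m: t = x / v_x = 563 / 77.31 = 7.282 s.
y = 68.4 + v_y0 t − ½ g t² = 68.4 + 36.05×7.282 − 4.905×7.282² = 70.8 m.

70.8 m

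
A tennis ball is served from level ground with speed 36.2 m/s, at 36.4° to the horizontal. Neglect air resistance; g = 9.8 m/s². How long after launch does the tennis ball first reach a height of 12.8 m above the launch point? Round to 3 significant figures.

0.711 s

v_y0 = 36.2 sin 36.4° = 21.48 m/s.
Set y = v_y0 t − ½ g t² = 12.8: 4.900 t² − 21.48 t + 12.8 = 0.
t = [21.48 ± √(461.4 − 250.9)] / 9.8 = (21.48 ± 14.51) / 9.8, giving t = 0.711 s or t = 3.67 s.
The tennis ball is on the way up at the first time, so t = 0.711 s.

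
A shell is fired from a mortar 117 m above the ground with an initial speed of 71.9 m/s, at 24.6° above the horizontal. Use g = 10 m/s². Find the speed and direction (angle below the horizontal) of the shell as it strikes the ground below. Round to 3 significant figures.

v_x = 71.9 cos 24.6° = 65.37 m/s (constant).
|v_y| at impact = √((29.93)² + 2×10×117) = 56.88 m/s.
Speed = √(65.37² + 56.88²) = 86.7 m/s; angle = arctan(56.88/65.37) = 41.0° below horizontal.

86.7 m/s at 41.0° below the horizontal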